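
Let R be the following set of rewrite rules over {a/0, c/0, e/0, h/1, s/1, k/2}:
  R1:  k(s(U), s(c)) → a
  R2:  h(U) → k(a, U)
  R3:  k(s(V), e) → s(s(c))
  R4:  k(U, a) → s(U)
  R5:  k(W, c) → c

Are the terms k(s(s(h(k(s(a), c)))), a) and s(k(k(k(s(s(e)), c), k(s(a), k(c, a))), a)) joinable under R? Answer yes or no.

Reduce t₁ = k(s(s(h(k(s(a), c)))), a):
1. k(s(s(h(k(s(a), c)))), a)  →  s(s(s(h(k(s(a), c)))))   [R4 at ε]
2. s(s(s(h(k(s(a), c)))))  →  s(s(s(k(a, k(s(a), c)))))   [R2 at 1.1.1]
3. s(s(s(k(a, k(s(a), c)))))  →  s(s(s(k(a, c))))   [R5 at 1.1.1.2]
4. s(s(s(k(a, c))))  →  s(s(s(c)))   [R5 at 1.1.1]

Reduce t₂ = s(k(k(k(s(s(e)), c), k(s(a), k(c, a))), a)):
1. s(k(k(k(s(s(e)), c), k(s(a), k(c, a))), a))  →  s(s(k(k(s(s(e)), c), k(s(a), k(c, a)))))   [R4 at 1]
2. s(s(k(k(s(s(e)), c), k(s(a), k(c, a)))))  →  s(s(k(c, k(s(a), k(c, a)))))   [R5 at 1.1.1]
3. s(s(k(c, k(s(a), k(c, a)))))  →  s(s(k(c, k(s(a), s(c)))))   [R4 at 1.1.2.2]
4. s(s(k(c, k(s(a), s(c)))))  →  s(s(k(c, a)))   [R1 at 1.1.2]
5. s(s(k(c, a)))  →  s(s(s(c)))   [R4 at 1.1]

yes — NF(t₁) = s(s(s(c))), NF(t₂) = s(s(s(c)))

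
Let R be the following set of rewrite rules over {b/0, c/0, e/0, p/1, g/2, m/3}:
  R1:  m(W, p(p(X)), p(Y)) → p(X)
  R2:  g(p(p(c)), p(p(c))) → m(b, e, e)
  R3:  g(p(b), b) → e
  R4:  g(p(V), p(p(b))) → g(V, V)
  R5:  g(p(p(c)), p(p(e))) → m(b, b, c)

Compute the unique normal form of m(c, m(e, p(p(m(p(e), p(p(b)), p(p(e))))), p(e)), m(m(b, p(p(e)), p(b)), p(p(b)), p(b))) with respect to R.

p(b)

1. m(c, m(e, p(p(m(p(e), p(p(b)), p(p(e))))), p(e)), m(m(b, p(p(e)), p(b)), p(p(b)), p(b)))  →  m(c, p(m(p(e), p(p(b)), p(p(e)))), m(m(b, p(p(e)), p(b)), p(p(b)), p(b)))   [R1 at 2]
2. m(c, p(m(p(e), p(p(b)), p(p(e)))), m(m(b, p(p(e)), p(b)), p(p(b)), p(b)))  →  m(c, p(p(b)), m(m(b, p(p(e)), p(b)), p(p(b)), p(b)))   [R1 at 2.1]
3. m(c, p(p(b)), m(m(b, p(p(e)), p(b)), p(p(b)), p(b)))  →  m(c, p(p(b)), p(b))   [R1 at 3]
4. m(c, p(p(b)), p(b))  →  p(b)   [R1 at ε]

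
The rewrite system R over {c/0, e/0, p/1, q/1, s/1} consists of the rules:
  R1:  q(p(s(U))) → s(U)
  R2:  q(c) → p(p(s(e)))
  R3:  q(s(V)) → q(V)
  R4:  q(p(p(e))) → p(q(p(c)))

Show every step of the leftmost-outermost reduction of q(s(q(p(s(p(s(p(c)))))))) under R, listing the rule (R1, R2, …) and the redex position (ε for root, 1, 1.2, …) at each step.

1. q(s(q(p(s(p(s(p(c))))))))  →  q(q(p(s(p(s(p(c)))))))   [R3 at ε]
2. q(q(p(s(p(s(p(c)))))))  →  q(s(p(s(p(c)))))   [R1 at 1]
3. q(s(p(s(p(c)))))  →  q(p(s(p(c))))   [R3 at ε]
4. q(p(s(p(c))))  →  s(p(c))   [R1 at ε]

s(p(c))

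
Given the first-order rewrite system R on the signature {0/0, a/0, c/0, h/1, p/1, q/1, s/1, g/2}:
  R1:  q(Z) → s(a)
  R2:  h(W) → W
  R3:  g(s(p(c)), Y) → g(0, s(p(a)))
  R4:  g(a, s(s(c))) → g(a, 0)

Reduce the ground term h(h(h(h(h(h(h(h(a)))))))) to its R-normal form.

1. h(h(h(h(h(h(h(h(a))))))))  →  h(h(h(h(h(h(h(a)))))))   [R2 at ε]
2. h(h(h(h(h(h(h(a)))))))  →  h(h(h(h(h(h(a))))))   [R2 at ε]
3. h(h(h(h(h(h(a))))))  →  h(h(h(h(h(a)))))   [R2 at ε]
4. h(h(h(h(h(a)))))  →  h(h(h(h(a))))   [R2 at ε]
5. h(h(h(h(a))))  →  h(h(h(a)))   [R2 at ε]
6. h(h(h(a)))  →  h(h(a))   [R2 at ε]
7. h(h(a))  →  h(a)   [R2 at ε]
8. h(a)  →  a   [R2 at ε]

a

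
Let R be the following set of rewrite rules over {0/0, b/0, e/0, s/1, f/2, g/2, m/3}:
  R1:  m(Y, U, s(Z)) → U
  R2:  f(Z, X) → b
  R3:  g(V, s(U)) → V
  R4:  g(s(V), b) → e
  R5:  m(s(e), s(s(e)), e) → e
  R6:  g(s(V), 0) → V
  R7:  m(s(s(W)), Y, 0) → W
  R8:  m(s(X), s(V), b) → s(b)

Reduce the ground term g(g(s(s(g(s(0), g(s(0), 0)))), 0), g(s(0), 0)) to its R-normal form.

1. g(g(s(s(g(s(0), g(s(0), 0)))), 0), g(s(0), 0))  →  g(s(g(s(0), g(s(0), 0))), g(s(0), 0))   [R6 at 1]
2. g(s(g(s(0), g(s(0), 0))), g(s(0), 0))  →  g(s(g(s(0), 0)), g(s(0), 0))   [R6 at 1.1.2]
3. g(s(g(s(0), 0)), g(s(0), 0))  →  g(s(0), g(s(0), 0))   [R6 at 1.1]
4. g(s(0), g(s(0), 0))  →  g(s(0), 0)   [R6 at 2]
5. g(s(0), 0)  →  0   [R6 at ε]

0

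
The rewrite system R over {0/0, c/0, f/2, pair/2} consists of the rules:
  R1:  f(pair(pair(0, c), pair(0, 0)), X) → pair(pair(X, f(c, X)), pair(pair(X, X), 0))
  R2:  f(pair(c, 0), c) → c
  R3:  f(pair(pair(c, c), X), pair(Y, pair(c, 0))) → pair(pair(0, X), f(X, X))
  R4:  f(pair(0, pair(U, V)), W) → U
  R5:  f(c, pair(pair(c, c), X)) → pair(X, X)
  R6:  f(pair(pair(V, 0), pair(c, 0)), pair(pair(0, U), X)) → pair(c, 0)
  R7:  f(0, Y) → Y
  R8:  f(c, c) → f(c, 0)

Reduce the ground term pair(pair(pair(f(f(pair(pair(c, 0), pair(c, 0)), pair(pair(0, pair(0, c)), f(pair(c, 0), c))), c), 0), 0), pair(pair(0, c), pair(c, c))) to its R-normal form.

1. pair(pair(pair(f(f(pair(pair(c, 0), pair(c, 0)), pair(pair(0, pair(0, c)), f(pair(c, 0), c))), c), 0), 0), pair(pair(0, c), pair(c, c)))  →  pair(pair(pair(f(pair(c, 0), c), 0), 0), pair(pair(0, c), pair(c, c)))   [R6 at 1.1.1.1]
2. pair(pair(pair(f(pair(c, 0), c), 0), 0), pair(pair(0, c), pair(c, c)))  →  pair(pair(pair(c, 0), 0), pair(pair(0, c), pair(c, c)))   [R2 at 1.1.1]

pair(pair(pair(c, 0), 0), pair(pair(0, c), pair(c, c)))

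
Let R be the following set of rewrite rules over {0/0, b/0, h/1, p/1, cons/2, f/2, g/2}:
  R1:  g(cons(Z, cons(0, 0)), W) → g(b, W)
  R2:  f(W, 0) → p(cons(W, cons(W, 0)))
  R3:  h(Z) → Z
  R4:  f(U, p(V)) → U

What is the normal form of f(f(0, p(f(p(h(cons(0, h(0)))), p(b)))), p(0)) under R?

1. f(f(0, p(f(p(h(cons(0, h(0)))), p(b)))), p(0))  →  f(0, p(f(p(h(cons(0, h(0)))), p(b))))   [R4 at ε]
2. f(0, p(f(p(h(cons(0, h(0)))), p(b))))  →  0   [R4 at ε]

0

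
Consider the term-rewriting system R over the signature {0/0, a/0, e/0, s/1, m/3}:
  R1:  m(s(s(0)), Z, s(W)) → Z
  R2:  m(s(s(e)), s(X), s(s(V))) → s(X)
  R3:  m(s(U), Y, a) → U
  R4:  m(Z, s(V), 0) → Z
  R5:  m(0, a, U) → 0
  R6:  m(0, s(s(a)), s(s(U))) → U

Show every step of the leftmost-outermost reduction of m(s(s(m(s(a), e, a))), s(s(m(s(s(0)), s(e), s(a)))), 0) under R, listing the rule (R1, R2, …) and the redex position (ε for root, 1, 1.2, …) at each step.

1. m(s(s(m(s(a), e, a))), s(s(m(s(s(0)), s(e), s(a)))), 0)  →  s(s(m(s(a), e, a)))   [R4 at ε]
2. s(s(m(s(a), e, a)))  →  s(s(a))   [R3 at 1.1]

s(s(a))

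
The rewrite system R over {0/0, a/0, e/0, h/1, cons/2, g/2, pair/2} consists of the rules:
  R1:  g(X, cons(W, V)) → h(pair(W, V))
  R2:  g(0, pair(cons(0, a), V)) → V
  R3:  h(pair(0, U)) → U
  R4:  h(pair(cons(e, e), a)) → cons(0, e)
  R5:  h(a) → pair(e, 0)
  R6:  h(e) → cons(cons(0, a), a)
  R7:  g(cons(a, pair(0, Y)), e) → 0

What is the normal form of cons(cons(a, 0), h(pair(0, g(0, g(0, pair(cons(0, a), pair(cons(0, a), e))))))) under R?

1. cons(cons(a, 0), h(pair(0, g(0, g(0, pair(cons(0, a), pair(cons(0, a), e)))))))  →  cons(cons(a, 0), g(0, g(0, pair(cons(0, a), pair(cons(0, a), e)))))   [R3 at 2]
2. cons(cons(a, 0), g(0, g(0, pair(cons(0, a), pair(cons(0, a), e)))))  →  cons(cons(a, 0), g(0, pair(cons(0, a), e)))   [R2 at 2.2]
3. cons(cons(a, 0), g(0, pair(cons(0, a), e)))  →  cons(cons(a, 0), e)   [R2 at 2]

cons(cons(a, 0), e)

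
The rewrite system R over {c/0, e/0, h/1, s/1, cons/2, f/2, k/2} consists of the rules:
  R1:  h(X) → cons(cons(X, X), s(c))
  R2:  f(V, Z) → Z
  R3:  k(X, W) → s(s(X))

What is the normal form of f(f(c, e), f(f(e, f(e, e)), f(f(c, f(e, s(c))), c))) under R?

1. f(f(c, e), f(f(e, f(e, e)), f(f(c, f(e, s(c))), c)))  →  f(f(e, f(e, e)), f(f(c, f(e, s(c))), c))   [R2 at ε]
2. f(f(e, f(e, e)), f(f(c, f(e, s(c))), c))  →  f(f(c, f(e, s(c))), c)   [R2 at ε]
3. f(f(c, f(e, s(c))), c)  →  c   [R2 at ε]

c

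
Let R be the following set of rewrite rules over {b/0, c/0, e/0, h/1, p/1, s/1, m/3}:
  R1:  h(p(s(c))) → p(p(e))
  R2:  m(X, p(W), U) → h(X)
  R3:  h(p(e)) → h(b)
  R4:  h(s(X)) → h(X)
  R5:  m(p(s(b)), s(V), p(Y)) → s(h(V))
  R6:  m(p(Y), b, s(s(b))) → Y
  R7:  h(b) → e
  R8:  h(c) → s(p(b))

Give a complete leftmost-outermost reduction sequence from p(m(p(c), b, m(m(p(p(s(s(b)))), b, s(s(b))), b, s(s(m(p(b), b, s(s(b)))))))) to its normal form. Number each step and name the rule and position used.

p(c)

1. p(m(p(c), b, m(m(p(p(s(s(b)))), b, s(s(b))), b, s(s(m(p(b), b, s(s(b))))))))  →  p(m(p(c), b, m(p(s(s(b))), b, s(s(m(p(b), b, s(s(b))))))))   [R6 at 1.3.1]
2. p(m(p(c), b, m(p(s(s(b))), b, s(s(m(p(b), b, s(s(b))))))))  →  p(m(p(c), b, m(p(s(s(b))), b, s(s(b)))))   [R6 at 1.3.3.1.1]
3. p(m(p(c), b, m(p(s(s(b))), b, s(s(b)))))  →  p(m(p(c), b, s(s(b))))   [R6 at 1.3]
4. p(m(p(c), b, s(s(b))))  →  p(c)   [R6 at 1]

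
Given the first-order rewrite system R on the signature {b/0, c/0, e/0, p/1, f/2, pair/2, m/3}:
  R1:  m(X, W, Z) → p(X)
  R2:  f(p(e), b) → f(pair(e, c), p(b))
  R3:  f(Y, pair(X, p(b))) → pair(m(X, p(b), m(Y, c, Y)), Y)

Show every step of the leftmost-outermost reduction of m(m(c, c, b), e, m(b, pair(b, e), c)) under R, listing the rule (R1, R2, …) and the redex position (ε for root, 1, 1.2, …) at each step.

p(p(c))

1. m(m(c, c, b), e, m(b, pair(b, e), c))  →  p(m(c, c, b))   [R1 at ε]
2. p(m(c, c, b))  →  p(p(c))   [R1 at 1]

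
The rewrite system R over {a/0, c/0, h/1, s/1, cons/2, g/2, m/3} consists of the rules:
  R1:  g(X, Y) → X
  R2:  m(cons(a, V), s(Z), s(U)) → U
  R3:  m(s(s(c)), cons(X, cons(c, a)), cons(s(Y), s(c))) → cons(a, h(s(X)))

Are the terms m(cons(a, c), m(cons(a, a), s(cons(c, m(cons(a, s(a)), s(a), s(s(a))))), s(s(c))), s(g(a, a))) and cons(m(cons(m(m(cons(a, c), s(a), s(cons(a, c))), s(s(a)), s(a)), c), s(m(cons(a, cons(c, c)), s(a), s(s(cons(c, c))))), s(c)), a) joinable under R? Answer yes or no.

no — NF(t₁) = a, NF(t₂) = cons(c, a)

Reduce t₁ = m(cons(a, c), m(cons(a, a), s(cons(c, m(cons(a, s(a)), s(a), s(s(a))))), s(s(c))), s(g(a, a))):
1. m(cons(a, c), m(cons(a, a), s(cons(c, m(cons(a, s(a)), s(a), s(s(a))))), s(s(c))), s(g(a, a)))  →  m(cons(a, c), s(c), s(g(a, a)))   [R2 at 2]
2. m(cons(a, c), s(c), s(g(a, a)))  →  g(a, a)   [R2 at ε]
3. g(a, a)  →  a   [R1 at ε]

Reduce t₂ = cons(m(cons(m(m(cons(a, c), s(a), s(cons(a, c))), s(s(a)), s(a)), c), s(m(cons(a, cons(c, c)), s(a), s(s(cons(c, c))))), s(c)), a):
1. cons(m(cons(m(m(cons(a, c), s(a), s(cons(a, c))), s(s(a)), s(a)), c), s(m(cons(a, cons(c, c)), s(a), s(s(cons(c, c))))), s(c)), a)  →  cons(m(cons(m(cons(a, c), s(s(a)), s(a)), c), s(m(cons(a, cons(c, c)), s(a), s(s(cons(c, c))))), s(c)), a)   [R2 at 1.1.1.1]
2. cons(m(cons(m(cons(a, c), s(s(a)), s(a)), c), s(m(cons(a, cons(c, c)), s(a), s(s(cons(c, c))))), s(c)), a)  →  cons(m(cons(a, c), s(m(cons(a, cons(c, c)), s(a), s(s(cons(c, c))))), s(c)), a)   [R2 at 1.1.1]
3. cons(m(cons(a, c), s(m(cons(a, cons(c, c)), s(a), s(s(cons(c, c))))), s(c)), a)  →  cons(c, a)   [R2 at 1]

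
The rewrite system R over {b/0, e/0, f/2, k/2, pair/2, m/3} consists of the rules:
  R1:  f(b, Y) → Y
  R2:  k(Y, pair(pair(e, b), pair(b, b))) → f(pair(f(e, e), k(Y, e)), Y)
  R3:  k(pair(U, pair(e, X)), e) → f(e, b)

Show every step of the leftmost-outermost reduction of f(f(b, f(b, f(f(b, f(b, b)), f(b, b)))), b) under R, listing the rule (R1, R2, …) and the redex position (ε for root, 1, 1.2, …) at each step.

b

1. f(f(b, f(b, f(f(b, f(b, b)), f(b, b)))), b)  →  f(f(b, f(f(b, f(b, b)), f(b, b))), b)   [R1 at 1]
2. f(f(b, f(f(b, f(b, b)), f(b, b))), b)  →  f(f(f(b, f(b, b)), f(b, b)), b)   [R1 at 1]
3. f(f(f(b, f(b, b)), f(b, b)), b)  →  f(f(f(b, b), f(b, b)), b)   [R1 at 1.1]
4. f(f(f(b, b), f(b, b)), b)  →  f(f(b, f(b, b)), b)   [R1 at 1.1]
5. f(f(b, f(b, b)), b)  →  f(f(b, b), b)   [R1 at 1]
6. f(f(b, b), b)  →  f(b, b)   [R1 at 1]
7. f(b, b)  →  b   [R1 at ε]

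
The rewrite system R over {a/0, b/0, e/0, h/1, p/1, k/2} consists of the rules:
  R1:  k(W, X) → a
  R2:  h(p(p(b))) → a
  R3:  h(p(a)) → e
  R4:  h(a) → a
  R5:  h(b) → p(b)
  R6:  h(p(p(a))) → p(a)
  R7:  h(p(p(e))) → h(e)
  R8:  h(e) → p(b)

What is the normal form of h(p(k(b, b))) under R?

1. h(p(k(b, b)))  →  h(p(a))   [R1 at 1.1]
2. h(p(a))  →  e   [R3 at ε]

e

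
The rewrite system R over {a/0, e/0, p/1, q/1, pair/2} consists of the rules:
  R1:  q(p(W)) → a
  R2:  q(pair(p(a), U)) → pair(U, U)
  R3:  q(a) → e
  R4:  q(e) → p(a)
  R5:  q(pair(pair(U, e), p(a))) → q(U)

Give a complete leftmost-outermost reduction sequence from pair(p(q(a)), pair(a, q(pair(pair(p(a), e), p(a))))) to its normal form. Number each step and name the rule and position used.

1. pair(p(q(a)), pair(a, q(pair(pair(p(a), e), p(a)))))  →  pair(p(e), pair(a, q(pair(pair(p(a), e), p(a)))))   [R3 at 1.1]
2. pair(p(e), pair(a, q(pair(pair(p(a), e), p(a)))))  →  pair(p(e), pair(a, q(p(a))))   [R5 at 2.2]
3. pair(p(e), pair(a, q(p(a))))  →  pair(p(e), pair(a, a))   [R1 at 2.2]

pair(p(e), pair(a, a))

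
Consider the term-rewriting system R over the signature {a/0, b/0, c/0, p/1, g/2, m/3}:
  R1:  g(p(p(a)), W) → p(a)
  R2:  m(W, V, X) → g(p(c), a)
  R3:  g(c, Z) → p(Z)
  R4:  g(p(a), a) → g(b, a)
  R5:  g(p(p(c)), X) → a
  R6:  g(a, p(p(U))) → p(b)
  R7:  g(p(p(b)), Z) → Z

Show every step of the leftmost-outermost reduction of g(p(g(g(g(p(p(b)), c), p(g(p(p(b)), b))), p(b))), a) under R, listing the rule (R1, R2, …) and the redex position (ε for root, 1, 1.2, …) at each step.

1. g(p(g(g(g(p(p(b)), c), p(g(p(p(b)), b))), p(b))), a)  →  g(p(g(g(c, p(g(p(p(b)), b))), p(b))), a)   [R7 at 1.1.1.1]
2. g(p(g(g(c, p(g(p(p(b)), b))), p(b))), a)  →  g(p(g(p(p(g(p(p(b)), b))), p(b))), a)   [R3 at 1.1.1]
3. g(p(g(p(p(g(p(p(b)), b))), p(b))), a)  →  g(p(g(p(p(b)), p(b))), a)   [R7 at 1.1.1.1.1]
4. g(p(g(p(p(b)), p(b))), a)  →  g(p(p(b)), a)   [R7 at 1.1]
5. g(p(p(b)), a)  →  a   [R7 at ε]

a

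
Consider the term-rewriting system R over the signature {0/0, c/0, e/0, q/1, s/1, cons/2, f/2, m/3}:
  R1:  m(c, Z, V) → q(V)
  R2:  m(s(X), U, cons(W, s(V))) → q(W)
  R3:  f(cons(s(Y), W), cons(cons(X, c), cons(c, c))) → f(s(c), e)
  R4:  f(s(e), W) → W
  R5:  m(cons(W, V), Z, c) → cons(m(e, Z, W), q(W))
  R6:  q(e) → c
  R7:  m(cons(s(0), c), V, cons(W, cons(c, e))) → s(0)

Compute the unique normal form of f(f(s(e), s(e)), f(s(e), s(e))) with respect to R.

1. f(f(s(e), s(e)), f(s(e), s(e)))  →  f(s(e), f(s(e), s(e)))   [R4 at 1]
2. f(s(e), f(s(e), s(e)))  →  f(s(e), s(e))   [R4 at ε]
3. f(s(e), s(e))  →  s(e)   [R4 at ε]

s(e)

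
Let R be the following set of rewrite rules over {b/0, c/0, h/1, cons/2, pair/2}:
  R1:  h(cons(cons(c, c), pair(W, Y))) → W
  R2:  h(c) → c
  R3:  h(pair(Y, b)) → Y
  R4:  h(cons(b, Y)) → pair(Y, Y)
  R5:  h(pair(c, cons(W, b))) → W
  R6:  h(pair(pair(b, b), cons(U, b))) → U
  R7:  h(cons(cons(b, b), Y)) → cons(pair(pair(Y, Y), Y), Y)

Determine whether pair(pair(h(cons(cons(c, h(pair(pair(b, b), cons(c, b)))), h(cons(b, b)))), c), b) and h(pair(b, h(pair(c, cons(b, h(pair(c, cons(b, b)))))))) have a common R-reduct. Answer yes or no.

Reduce t₁ = pair(pair(h(cons(cons(c, h(pair(pair(b, b), cons(c, b)))), h(cons(b, b)))), c), b):
1. pair(pair(h(cons(cons(c, h(pair(pair(b, b), cons(c, b)))), h(cons(b, b)))), c), b)  →  pair(pair(h(cons(cons(c, c), h(cons(b, b)))), c), b)   [R6 at 1.1.1.1.2]
2. pair(pair(h(cons(cons(c, c), h(cons(b, b)))), c), b)  →  pair(pair(h(cons(cons(c, c), pair(b, b))), c), b)   [R4 at 1.1.1.2]
3. pair(pair(h(cons(cons(c, c), pair(b, b))), c), b)  →  pair(pair(b, c), b)   [R1 at 1.1]

Reduce t₂ = h(pair(b, h(pair(c, cons(b, h(pair(c, cons(b, b)))))))):
1. h(pair(b, h(pair(c, cons(b, h(pair(c, cons(b, b))))))))  →  h(pair(b, h(pair(c, cons(b, b)))))   [R5 at 1.2.1.2.2]
2. h(pair(b, h(pair(c, cons(b, b)))))  →  h(pair(b, b))   [R5 at 1.2]
3. h(pair(b, b))  →  b   [R3 at ε]

no — NF(t₁) = pair(pair(b, c), b), NF(t₂) = b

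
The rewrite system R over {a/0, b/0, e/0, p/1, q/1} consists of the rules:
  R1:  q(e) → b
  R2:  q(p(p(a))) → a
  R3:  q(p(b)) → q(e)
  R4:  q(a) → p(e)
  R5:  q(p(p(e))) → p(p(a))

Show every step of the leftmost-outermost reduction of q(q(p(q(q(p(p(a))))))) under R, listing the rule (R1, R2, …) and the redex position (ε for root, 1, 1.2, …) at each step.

1. q(q(p(q(q(p(p(a)))))))  →  q(q(p(q(a))))   [R2 at 1.1.1.1]
2. q(q(p(q(a))))  →  q(q(p(p(e))))   [R4 at 1.1.1]
3. q(q(p(p(e))))  →  q(p(p(a)))   [R5 at 1]
4. q(p(p(a)))  →  a   [R2 at ε]

a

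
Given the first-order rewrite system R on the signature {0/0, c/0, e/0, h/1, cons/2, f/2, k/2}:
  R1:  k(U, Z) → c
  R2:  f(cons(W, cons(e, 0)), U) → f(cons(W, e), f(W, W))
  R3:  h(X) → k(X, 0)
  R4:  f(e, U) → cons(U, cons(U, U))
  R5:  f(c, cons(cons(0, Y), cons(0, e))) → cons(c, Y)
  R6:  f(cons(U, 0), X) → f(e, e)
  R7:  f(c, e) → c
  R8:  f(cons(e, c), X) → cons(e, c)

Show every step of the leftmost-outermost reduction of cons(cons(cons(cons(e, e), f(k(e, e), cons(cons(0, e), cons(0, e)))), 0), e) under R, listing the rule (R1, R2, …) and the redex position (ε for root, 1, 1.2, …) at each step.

1. cons(cons(cons(cons(e, e), f(k(e, e), cons(cons(0, e), cons(0, e)))), 0), e)  →  cons(cons(cons(cons(e, e), f(c, cons(cons(0, e), cons(0, e)))), 0), e)   [R1 at 1.1.2.1]
2. cons(cons(cons(cons(e, e), f(c, cons(cons(0, e), cons(0, e)))), 0), e)  →  cons(cons(cons(cons(e, e), cons(c, e)), 0), e)   [R5 at 1.1.2]

cons(cons(cons(cons(e, e), cons(c, e)), 0), e)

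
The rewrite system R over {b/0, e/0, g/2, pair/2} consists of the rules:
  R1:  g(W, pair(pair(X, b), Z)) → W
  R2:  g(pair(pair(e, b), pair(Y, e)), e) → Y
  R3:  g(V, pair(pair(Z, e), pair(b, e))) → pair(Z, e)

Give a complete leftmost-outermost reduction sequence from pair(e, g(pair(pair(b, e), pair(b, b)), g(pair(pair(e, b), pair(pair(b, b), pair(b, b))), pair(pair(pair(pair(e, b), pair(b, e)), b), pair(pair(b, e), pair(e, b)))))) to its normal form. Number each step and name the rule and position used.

pair(e, pair(pair(b, e), pair(b, b)))

1. pair(e, g(pair(pair(b, e), pair(b, b)), g(pair(pair(e, b), pair(pair(b, b), pair(b, b))), pair(pair(pair(pair(e, b), pair(b, e)), b), pair(pair(b, e), pair(e, b))))))  →  pair(e, g(pair(pair(b, e), pair(b, b)), pair(pair(e, b), pair(pair(b, b), pair(b, b)))))   [R1 at 2.2]
2. pair(e, g(pair(pair(b, e), pair(b, b)), pair(pair(e, b), pair(pair(b, b), pair(b, b)))))  →  pair(e, pair(pair(b, e), pair(b, b)))   [R1 at 2]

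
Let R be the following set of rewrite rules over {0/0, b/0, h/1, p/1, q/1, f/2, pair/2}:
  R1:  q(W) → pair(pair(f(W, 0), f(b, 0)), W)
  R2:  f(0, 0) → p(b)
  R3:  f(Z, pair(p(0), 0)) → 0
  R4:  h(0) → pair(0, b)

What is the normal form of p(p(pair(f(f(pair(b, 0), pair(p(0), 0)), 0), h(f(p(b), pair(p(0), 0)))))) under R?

p(p(pair(p(b), pair(0, b))))

1. p(p(pair(f(f(pair(b, 0), pair(p(0), 0)), 0), h(f(p(b), pair(p(0), 0))))))  →  p(p(pair(f(0, 0), h(f(p(b), pair(p(0), 0))))))   [R3 at 1.1.1.1]
2. p(p(pair(f(0, 0), h(f(p(b), pair(p(0), 0))))))  →  p(p(pair(p(b), h(f(p(b), pair(p(0), 0))))))   [R2 at 1.1.1]
3. p(p(pair(p(b), h(f(p(b), pair(p(0), 0))))))  →  p(p(pair(p(b), h(0))))   [R3 at 1.1.2.1]
4. p(p(pair(p(b), h(0))))  →  p(p(pair(p(b), pair(0, b))))   [R4 at 1.1.2]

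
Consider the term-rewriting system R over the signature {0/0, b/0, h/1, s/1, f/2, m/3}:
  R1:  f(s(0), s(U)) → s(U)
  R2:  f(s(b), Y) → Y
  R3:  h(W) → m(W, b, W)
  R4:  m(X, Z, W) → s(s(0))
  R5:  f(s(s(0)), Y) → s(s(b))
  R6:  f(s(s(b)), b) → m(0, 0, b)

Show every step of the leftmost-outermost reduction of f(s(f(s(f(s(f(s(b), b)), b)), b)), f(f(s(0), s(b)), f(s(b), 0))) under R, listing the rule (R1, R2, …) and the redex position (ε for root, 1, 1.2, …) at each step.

0

1. f(s(f(s(f(s(f(s(b), b)), b)), b)), f(f(s(0), s(b)), f(s(b), 0)))  →  f(s(f(s(f(s(b), b)), b)), f(f(s(0), s(b)), f(s(b), 0)))   [R2 at 1.1.1.1.1.1]
2. f(s(f(s(f(s(b), b)), b)), f(f(s(0), s(b)), f(s(b), 0)))  →  f(s(f(s(b), b)), f(f(s(0), s(b)), f(s(b), 0)))   [R2 at 1.1.1.1]
3. f(s(f(s(b), b)), f(f(s(0), s(b)), f(s(b), 0)))  →  f(s(b), f(f(s(0), s(b)), f(s(b), 0)))   [R2 at 1.1]
4. f(s(b), f(f(s(0), s(b)), f(s(b), 0)))  →  f(f(s(0), s(b)), f(s(b), 0))   [R2 at ε]
5. f(f(s(0), s(b)), f(s(b), 0))  →  f(s(b), f(s(b), 0))   [R1 at 1]
6. f(s(b), f(s(b), 0))  →  f(s(b), 0)   [R2 at ε]
7. f(s(b), 0)  →  0   [R2 at ε]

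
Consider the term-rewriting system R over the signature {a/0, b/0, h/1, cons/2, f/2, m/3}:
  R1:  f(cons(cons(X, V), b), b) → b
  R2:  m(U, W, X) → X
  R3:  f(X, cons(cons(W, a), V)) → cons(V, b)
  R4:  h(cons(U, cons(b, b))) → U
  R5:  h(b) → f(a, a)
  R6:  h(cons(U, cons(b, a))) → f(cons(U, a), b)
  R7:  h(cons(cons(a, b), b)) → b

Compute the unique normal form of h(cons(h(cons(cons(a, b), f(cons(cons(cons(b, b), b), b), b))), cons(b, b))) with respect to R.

1. h(cons(h(cons(cons(a, b), f(cons(cons(cons(b, b), b), b), b))), cons(b, b)))  →  h(cons(cons(a, b), f(cons(cons(cons(b, b), b), b), b)))   [R4 at ε]
2. h(cons(cons(a, b), f(cons(cons(cons(b, b), b), b), b)))  →  h(cons(cons(a, b), b))   [R1 at 1.2]
3. h(cons(cons(a, b), b))  →  b   [R7 at ε]

b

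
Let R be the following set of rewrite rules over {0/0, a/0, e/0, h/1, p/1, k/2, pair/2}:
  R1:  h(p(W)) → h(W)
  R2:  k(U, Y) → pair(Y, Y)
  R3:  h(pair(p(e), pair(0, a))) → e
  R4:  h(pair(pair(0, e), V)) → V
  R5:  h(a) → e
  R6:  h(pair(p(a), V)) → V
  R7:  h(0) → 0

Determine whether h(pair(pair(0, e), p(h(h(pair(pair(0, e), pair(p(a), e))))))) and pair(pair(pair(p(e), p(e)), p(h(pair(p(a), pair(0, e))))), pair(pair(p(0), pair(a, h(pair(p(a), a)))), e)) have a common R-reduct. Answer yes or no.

no — NF(t₁) = p(e), NF(t₂) = pair(pair(pair(p(e), p(e)), p(pair(0, e))), pair(pair(p(0), pair(a, a)), e))

Reduce t₁ = h(pair(pair(0, e), p(h(h(pair(pair(0, e), pair(p(a), e))))))):
1. h(pair(pair(0, e), p(h(h(pair(pair(0, e), pair(p(a), e)))))))  →  p(h(h(pair(pair(0, e), pair(p(a), e)))))   [R4 at ε]
2. p(h(h(pair(pair(0, e), pair(p(a), e)))))  →  p(h(pair(p(a), e)))   [R4 at 1.1]
3. p(h(pair(p(a), e)))  →  p(e)   [R6 at 1]

Reduce t₂ = pair(pair(pair(p(e), p(e)), p(h(pair(p(a), pair(0, e))))), pair(pair(p(0), pair(a, h(pair(p(a), a)))), e)):
1. pair(pair(pair(p(e), p(e)), p(h(pair(p(a), pair(0, e))))), pair(pair(p(0), pair(a, h(pair(p(a), a)))), e))  →  pair(pair(pair(p(e), p(e)), p(pair(0, e))), pair(pair(p(0), pair(a, h(pair(p(a), a)))), e))   [R6 at 1.2.1]
2. pair(pair(pair(p(e), p(e)), p(pair(0, e))), pair(pair(p(0), pair(a, h(pair(p(a), a)))), e))  →  pair(pair(pair(p(e), p(e)), p(pair(0, e))), pair(pair(p(0), pair(a, a)), e))   [R6 at 2.1.2.2]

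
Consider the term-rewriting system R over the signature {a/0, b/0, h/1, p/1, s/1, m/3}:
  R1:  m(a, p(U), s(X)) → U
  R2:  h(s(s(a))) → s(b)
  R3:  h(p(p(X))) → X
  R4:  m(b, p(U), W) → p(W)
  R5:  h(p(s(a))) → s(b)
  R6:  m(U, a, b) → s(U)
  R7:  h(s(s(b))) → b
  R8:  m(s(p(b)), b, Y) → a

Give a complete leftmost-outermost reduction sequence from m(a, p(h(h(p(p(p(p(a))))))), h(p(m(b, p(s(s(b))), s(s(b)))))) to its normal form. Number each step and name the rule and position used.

a

1. m(a, p(h(h(p(p(p(p(a))))))), h(p(m(b, p(s(s(b))), s(s(b))))))  →  m(a, p(h(p(p(a)))), h(p(m(b, p(s(s(b))), s(s(b))))))   [R3 at 2.1.1]
2. m(a, p(h(p(p(a)))), h(p(m(b, p(s(s(b))), s(s(b))))))  →  m(a, p(a), h(p(m(b, p(s(s(b))), s(s(b))))))   [R3 at 2.1]
3. m(a, p(a), h(p(m(b, p(s(s(b))), s(s(b))))))  →  m(a, p(a), h(p(p(s(s(b))))))   [R4 at 3.1.1]
4. m(a, p(a), h(p(p(s(s(b))))))  →  m(a, p(a), s(s(b)))   [R3 at 3]
5. m(a, p(a), s(s(b)))  →  a   [R1 at ε]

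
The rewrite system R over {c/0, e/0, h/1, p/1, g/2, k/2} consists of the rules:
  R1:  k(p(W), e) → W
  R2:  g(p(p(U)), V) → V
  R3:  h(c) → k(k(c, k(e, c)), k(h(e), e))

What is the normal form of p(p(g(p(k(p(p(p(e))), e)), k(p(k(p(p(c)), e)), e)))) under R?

p(p(p(c)))

1. p(p(g(p(k(p(p(p(e))), e)), k(p(k(p(p(c)), e)), e))))  →  p(p(g(p(p(p(e))), k(p(k(p(p(c)), e)), e))))   [R1 at 1.1.1.1]
2. p(p(g(p(p(p(e))), k(p(k(p(p(c)), e)), e))))  →  p(p(k(p(k(p(p(c)), e)), e)))   [R2 at 1.1]
3. p(p(k(p(k(p(p(c)), e)), e)))  →  p(p(k(p(p(c)), e)))   [R1 at 1.1]
4. p(p(k(p(p(c)), e)))  →  p(p(p(c)))   [R1 at 1.1]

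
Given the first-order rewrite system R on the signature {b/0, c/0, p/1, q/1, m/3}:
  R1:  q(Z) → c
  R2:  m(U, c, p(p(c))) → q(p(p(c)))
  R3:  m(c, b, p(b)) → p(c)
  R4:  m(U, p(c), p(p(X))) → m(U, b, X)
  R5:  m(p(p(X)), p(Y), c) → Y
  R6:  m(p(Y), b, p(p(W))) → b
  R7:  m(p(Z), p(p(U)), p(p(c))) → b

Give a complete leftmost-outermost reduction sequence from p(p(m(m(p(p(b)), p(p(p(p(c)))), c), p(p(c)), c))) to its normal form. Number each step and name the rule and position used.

1. p(p(m(m(p(p(b)), p(p(p(p(c)))), c), p(p(c)), c)))  →  p(p(m(p(p(p(c))), p(p(c)), c)))   [R5 at 1.1.1]
2. p(p(m(p(p(p(c))), p(p(c)), c)))  →  p(p(p(c)))   [R5 at 1.1]

p(p(p(c)))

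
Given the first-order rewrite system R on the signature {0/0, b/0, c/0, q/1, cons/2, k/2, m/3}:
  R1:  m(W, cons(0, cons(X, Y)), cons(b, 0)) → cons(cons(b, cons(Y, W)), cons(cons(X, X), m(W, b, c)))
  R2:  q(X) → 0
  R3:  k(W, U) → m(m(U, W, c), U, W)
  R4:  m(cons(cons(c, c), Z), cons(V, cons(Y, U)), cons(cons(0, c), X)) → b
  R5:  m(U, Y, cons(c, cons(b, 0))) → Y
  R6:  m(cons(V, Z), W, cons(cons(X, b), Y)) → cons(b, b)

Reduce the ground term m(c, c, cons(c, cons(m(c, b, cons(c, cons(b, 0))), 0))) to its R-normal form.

1. m(c, c, cons(c, cons(m(c, b, cons(c, cons(b, 0))), 0)))  →  m(c, c, cons(c, cons(b, 0)))   [R5 at 3.2.1]
2. m(c, c, cons(c, cons(b, 0)))  →  c   [R5 at ε]

c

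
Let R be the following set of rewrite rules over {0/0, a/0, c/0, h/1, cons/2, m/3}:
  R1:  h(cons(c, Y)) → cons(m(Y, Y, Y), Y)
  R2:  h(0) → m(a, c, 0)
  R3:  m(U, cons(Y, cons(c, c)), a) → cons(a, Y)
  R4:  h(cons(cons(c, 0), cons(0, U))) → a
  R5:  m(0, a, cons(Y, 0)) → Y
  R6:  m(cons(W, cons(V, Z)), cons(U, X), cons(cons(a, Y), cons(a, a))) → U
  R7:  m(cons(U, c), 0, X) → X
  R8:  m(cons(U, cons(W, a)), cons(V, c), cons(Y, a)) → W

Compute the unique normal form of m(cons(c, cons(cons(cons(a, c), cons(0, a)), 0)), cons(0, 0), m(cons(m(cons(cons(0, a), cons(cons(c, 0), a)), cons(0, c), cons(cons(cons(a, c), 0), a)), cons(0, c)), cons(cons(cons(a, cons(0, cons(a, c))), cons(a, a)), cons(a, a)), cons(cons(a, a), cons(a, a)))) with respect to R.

1. m(cons(c, cons(cons(cons(a, c), cons(0, a)), 0)), cons(0, 0), m(cons(m(cons(cons(0, a), cons(cons(c, 0), a)), cons(0, c), cons(cons(cons(a, c), 0), a)), cons(0, c)), cons(cons(cons(a, cons(0, cons(a, c))), cons(a, a)), cons(a, a)), cons(cons(a, a), cons(a, a))))  →  m(cons(c, cons(cons(cons(a, c), cons(0, a)), 0)), cons(0, 0), cons(cons(a, cons(0, cons(a, c))), cons(a, a)))   [R6 at 3]
2. m(cons(c, cons(cons(cons(a, c), cons(0, a)), 0)), cons(0, 0), cons(cons(a, cons(0, cons(a, c))), cons(a, a)))  →  0   [R6 at ε]

0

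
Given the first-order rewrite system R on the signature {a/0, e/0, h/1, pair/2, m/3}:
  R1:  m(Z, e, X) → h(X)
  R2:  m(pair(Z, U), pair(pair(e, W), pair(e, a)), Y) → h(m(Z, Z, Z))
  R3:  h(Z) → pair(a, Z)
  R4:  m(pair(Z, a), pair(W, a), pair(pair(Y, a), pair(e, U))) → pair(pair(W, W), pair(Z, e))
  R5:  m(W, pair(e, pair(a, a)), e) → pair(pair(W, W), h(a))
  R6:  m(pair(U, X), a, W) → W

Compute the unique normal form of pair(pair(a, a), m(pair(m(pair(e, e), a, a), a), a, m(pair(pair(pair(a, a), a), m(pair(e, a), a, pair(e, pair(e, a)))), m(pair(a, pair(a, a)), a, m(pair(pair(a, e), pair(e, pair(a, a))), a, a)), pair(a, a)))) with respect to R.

1. pair(pair(a, a), m(pair(m(pair(e, e), a, a), a), a, m(pair(pair(pair(a, a), a), m(pair(e, a), a, pair(e, pair(e, a)))), m(pair(a, pair(a, a)), a, m(pair(pair(a, e), pair(e, pair(a, a))), a, a)), pair(a, a))))  →  pair(pair(a, a), m(pair(pair(pair(a, a), a), m(pair(e, a), a, pair(e, pair(e, a)))), m(pair(a, pair(a, a)), a, m(pair(pair(a, e), pair(e, pair(a, a))), a, a)), pair(a, a)))   [R6 at 2]
2. pair(pair(a, a), m(pair(pair(pair(a, a), a), m(pair(e, a), a, pair(e, pair(e, a)))), m(pair(a, pair(a, a)), a, m(pair(pair(a, e), pair(e, pair(a, a))), a, a)), pair(a, a)))  →  pair(pair(a, a), m(pair(pair(pair(a, a), a), pair(e, pair(e, a))), m(pair(a, pair(a, a)), a, m(pair(pair(a, e), pair(e, pair(a, a))), a, a)), pair(a, a)))   [R6 at 2.1.2]
3. pair(pair(a, a), m(pair(pair(pair(a, a), a), pair(e, pair(e, a))), m(pair(a, pair(a, a)), a, m(pair(pair(a, e), pair(e, pair(a, a))), a, a)), pair(a, a)))  →  pair(pair(a, a), m(pair(pair(pair(a, a), a), pair(e, pair(e, a))), m(pair(pair(a, e), pair(e, pair(a, a))), a, a), pair(a, a)))   [R6 at 2.2]
4. pair(pair(a, a), m(pair(pair(pair(a, a), a), pair(e, pair(e, a))), m(pair(pair(a, e), pair(e, pair(a, a))), a, a), pair(a, a)))  →  pair(pair(a, a), m(pair(pair(pair(a, a), a), pair(e, pair(e, a))), a, pair(a, a)))   [R6 at 2.2]
5. pair(pair(a, a), m(pair(pair(pair(a, a), a), pair(e, pair(e, a))), a, pair(a, a)))  →  pair(pair(a, a), pair(a, a))   [R6 at 2]

pair(pair(a, a), pair(a, a))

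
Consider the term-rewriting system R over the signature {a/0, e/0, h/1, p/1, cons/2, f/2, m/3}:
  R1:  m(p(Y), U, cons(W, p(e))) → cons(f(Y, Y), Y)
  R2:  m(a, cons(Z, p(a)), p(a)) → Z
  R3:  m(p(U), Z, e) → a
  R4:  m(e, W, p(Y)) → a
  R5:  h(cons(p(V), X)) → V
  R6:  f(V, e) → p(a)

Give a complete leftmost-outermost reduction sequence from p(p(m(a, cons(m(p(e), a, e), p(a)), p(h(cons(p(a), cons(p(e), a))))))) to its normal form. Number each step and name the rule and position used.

1. p(p(m(a, cons(m(p(e), a, e), p(a)), p(h(cons(p(a), cons(p(e), a)))))))  →  p(p(m(a, cons(a, p(a)), p(h(cons(p(a), cons(p(e), a)))))))   [R3 at 1.1.2.1]
2. p(p(m(a, cons(a, p(a)), p(h(cons(p(a), cons(p(e), a)))))))  →  p(p(m(a, cons(a, p(a)), p(a))))   [R5 at 1.1.3.1]
3. p(p(m(a, cons(a, p(a)), p(a))))  →  p(p(a))   [R2 at 1.1]

p(p(a))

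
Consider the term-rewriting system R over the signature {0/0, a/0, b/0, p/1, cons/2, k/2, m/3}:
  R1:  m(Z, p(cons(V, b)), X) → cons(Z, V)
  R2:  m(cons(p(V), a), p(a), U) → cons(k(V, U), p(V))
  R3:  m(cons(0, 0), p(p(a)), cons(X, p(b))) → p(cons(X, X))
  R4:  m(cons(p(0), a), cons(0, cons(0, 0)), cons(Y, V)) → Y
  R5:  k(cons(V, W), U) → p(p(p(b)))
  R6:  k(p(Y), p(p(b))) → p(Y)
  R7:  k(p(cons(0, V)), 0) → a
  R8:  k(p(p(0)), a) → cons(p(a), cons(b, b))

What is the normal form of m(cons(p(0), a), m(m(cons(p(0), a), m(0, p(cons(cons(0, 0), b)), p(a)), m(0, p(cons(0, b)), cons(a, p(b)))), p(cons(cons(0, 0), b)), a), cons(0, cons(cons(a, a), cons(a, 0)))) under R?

0

1. m(cons(p(0), a), m(m(cons(p(0), a), m(0, p(cons(cons(0, 0), b)), p(a)), m(0, p(cons(0, b)), cons(a, p(b)))), p(cons(cons(0, 0), b)), a), cons(0, cons(cons(a, a), cons(a, 0))))  →  m(cons(p(0), a), cons(m(cons(p(0), a), m(0, p(cons(cons(0, 0), b)), p(a)), m(0, p(cons(0, b)), cons(a, p(b)))), cons(0, 0)), cons(0, cons(cons(a, a), cons(a, 0))))   [R1 at 2]
2. m(cons(p(0), a), cons(m(cons(p(0), a), m(0, p(cons(cons(0, 0), b)), p(a)), m(0, p(cons(0, b)), cons(a, p(b)))), cons(0, 0)), cons(0, cons(cons(a, a), cons(a, 0))))  →  m(cons(p(0), a), cons(m(cons(p(0), a), cons(0, cons(0, 0)), m(0, p(cons(0, b)), cons(a, p(b)))), cons(0, 0)), cons(0, cons(cons(a, a), cons(a, 0))))   [R1 at 2.1.2]
3. m(cons(p(0), a), cons(m(cons(p(0), a), cons(0, cons(0, 0)), m(0, p(cons(0, b)), cons(a, p(b)))), cons(0, 0)), cons(0, cons(cons(a, a), cons(a, 0))))  →  m(cons(p(0), a), cons(m(cons(p(0), a), cons(0, cons(0, 0)), cons(0, 0)), cons(0, 0)), cons(0, cons(cons(a, a), cons(a, 0))))   [R1 at 2.1.3]
4. m(cons(p(0), a), cons(m(cons(p(0), a), cons(0, cons(0, 0)), cons(0, 0)), cons(0, 0)), cons(0, cons(cons(a, a), cons(a, 0))))  →  m(cons(p(0), a), cons(0, cons(0, 0)), cons(0, cons(cons(a, a), cons(a, 0))))   [R4 at 2.1]
5. m(cons(p(0), a), cons(0, cons(0, 0)), cons(0, cons(cons(a, a), cons(a, 0))))  →  0   [R4 at ε]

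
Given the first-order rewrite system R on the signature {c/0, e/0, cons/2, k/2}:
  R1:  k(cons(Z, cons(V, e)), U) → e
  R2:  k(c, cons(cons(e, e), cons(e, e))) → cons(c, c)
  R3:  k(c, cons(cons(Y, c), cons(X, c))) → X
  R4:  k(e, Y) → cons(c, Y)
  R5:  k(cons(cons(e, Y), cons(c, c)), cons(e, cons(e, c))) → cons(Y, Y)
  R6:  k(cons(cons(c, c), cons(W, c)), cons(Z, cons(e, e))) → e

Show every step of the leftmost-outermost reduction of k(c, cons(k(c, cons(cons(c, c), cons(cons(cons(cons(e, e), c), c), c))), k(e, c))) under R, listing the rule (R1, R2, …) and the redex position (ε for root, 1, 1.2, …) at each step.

c

1. k(c, cons(k(c, cons(cons(c, c), cons(cons(cons(cons(e, e), c), c), c))), k(e, c)))  →  k(c, cons(cons(cons(cons(e, e), c), c), k(e, c)))   [R3 at 2.1]
2. k(c, cons(cons(cons(cons(e, e), c), c), k(e, c)))  →  k(c, cons(cons(cons(cons(e, e), c), c), cons(c, c)))   [R4 at 2.2]
3. k(c, cons(cons(cons(cons(e, e), c), c), cons(c, c)))  →  c   [R3 at ε]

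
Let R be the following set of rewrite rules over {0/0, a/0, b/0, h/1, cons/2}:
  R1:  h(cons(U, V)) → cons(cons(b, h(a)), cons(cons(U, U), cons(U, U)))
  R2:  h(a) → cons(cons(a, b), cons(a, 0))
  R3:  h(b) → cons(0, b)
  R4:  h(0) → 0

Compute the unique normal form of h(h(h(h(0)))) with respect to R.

0

1. h(h(h(h(0))))  →  h(h(h(0)))   [R4 at 1.1.1]
2. h(h(h(0)))  →  h(h(0))   [R4 at 1.1]
3. h(h(0))  →  h(0)   [R4 at 1]
4. h(0)  →  0   [R4 at ε]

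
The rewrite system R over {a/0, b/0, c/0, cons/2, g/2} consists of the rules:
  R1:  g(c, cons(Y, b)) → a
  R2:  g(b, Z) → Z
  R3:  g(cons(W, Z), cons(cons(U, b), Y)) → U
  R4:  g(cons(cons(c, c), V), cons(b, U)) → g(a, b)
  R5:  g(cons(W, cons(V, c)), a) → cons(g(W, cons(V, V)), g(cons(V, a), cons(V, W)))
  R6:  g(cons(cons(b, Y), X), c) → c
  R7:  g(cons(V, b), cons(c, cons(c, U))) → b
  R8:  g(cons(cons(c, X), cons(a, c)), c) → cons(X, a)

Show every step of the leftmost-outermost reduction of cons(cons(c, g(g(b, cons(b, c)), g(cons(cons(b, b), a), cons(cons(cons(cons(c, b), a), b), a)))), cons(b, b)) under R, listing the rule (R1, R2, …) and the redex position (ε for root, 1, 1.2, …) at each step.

1. cons(cons(c, g(g(b, cons(b, c)), g(cons(cons(b, b), a), cons(cons(cons(cons(c, b), a), b), a)))), cons(b, b))  →  cons(cons(c, g(cons(b, c), g(cons(cons(b, b), a), cons(cons(cons(cons(c, b), a), b), a)))), cons(b, b))   [R2 at 1.2.1]
2. cons(cons(c, g(cons(b, c), g(cons(cons(b, b), a), cons(cons(cons(cons(c, b), a), b), a)))), cons(b, b))  →  cons(cons(c, g(cons(b, c), cons(cons(c, b), a))), cons(b, b))   [R3 at 1.2.2]
3. cons(cons(c, g(cons(b, c), cons(cons(c, b), a))), cons(b, b))  →  cons(cons(c, c), cons(b, b))   [R3 at 1.2]

cons(cons(c, c), cons(b, b))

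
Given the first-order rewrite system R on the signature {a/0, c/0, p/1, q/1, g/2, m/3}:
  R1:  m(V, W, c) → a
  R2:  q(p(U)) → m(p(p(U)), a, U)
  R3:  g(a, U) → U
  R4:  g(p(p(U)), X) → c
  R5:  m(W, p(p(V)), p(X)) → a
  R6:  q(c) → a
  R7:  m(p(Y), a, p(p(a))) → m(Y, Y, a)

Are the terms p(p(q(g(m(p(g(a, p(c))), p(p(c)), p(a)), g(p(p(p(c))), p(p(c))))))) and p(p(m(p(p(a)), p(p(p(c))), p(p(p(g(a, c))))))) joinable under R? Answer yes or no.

yes — NF(t₁) = p(p(a)), NF(t₂) = p(p(a))

Reduce t₁ = p(p(q(g(m(p(g(a, p(c))), p(p(c)), p(a)), g(p(p(p(c))), p(p(c))))))):
1. p(p(q(g(m(p(g(a, p(c))), p(p(c)), p(a)), g(p(p(p(c))), p(p(c)))))))  →  p(p(q(g(a, g(p(p(p(c))), p(p(c)))))))   [R5 at 1.1.1.1]
2. p(p(q(g(a, g(p(p(p(c))), p(p(c)))))))  →  p(p(q(g(p(p(p(c))), p(p(c))))))   [R3 at 1.1.1]
3. p(p(q(g(p(p(p(c))), p(p(c))))))  →  p(p(q(c)))   [R4 at 1.1.1]
4. p(p(q(c)))  →  p(p(a))   [R6 at 1.1]

Reduce t₂ = p(p(m(p(p(a)), p(p(p(c))), p(p(p(g(a, c))))))):
1. p(p(m(p(p(a)), p(p(p(c))), p(p(p(g(a, c)))))))  →  p(p(a))   [R5 at 1.1]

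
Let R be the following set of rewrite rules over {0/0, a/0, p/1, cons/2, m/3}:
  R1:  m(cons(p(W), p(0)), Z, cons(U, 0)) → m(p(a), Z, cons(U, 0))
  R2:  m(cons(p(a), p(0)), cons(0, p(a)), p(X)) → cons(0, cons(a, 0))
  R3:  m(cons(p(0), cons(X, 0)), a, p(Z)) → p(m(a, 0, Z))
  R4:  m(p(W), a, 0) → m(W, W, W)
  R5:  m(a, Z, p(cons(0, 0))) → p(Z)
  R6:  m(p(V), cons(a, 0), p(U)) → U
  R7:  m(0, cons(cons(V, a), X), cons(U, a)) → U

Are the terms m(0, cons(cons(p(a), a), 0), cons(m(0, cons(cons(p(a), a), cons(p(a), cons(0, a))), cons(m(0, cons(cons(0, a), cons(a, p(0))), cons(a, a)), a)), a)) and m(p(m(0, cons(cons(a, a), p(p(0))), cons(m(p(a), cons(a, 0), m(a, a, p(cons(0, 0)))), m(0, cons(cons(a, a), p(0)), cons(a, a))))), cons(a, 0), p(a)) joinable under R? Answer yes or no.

yes — NF(t₁) = a, NF(t₂) = a

Reduce t₁ = m(0, cons(cons(p(a), a), 0), cons(m(0, cons(cons(p(a), a), cons(p(a), cons(0, a))), cons(m(0, cons(cons(0, a), cons(a, p(0))), cons(a, a)), a)), a)):
1. m(0, cons(cons(p(a), a), 0), cons(m(0, cons(cons(p(a), a), cons(p(a), cons(0, a))), cons(m(0, cons(cons(0, a), cons(a, p(0))), cons(a, a)), a)), a))  →  m(0, cons(cons(p(a), a), cons(p(a), cons(0, a))), cons(m(0, cons(cons(0, a), cons(a, p(0))), cons(a, a)), a))   [R7 at ε]
2. m(0, cons(cons(p(a), a), cons(p(a), cons(0, a))), cons(m(0, cons(cons(0, a), cons(a, p(0))), cons(a, a)), a))  →  m(0, cons(cons(0, a), cons(a, p(0))), cons(a, a))   [R7 at ε]
3. m(0, cons(cons(0, a), cons(a, p(0))), cons(a, a))  →  a   [R7 at ε]

Reduce t₂ = m(p(m(0, cons(cons(a, a), p(p(0))), cons(m(p(a), cons(a, 0), m(a, a, p(cons(0, 0)))), m(0, cons(cons(a, a), p(0)), cons(a, a))))), cons(a, 0), p(a)):
1. m(p(m(0, cons(cons(a, a), p(p(0))), cons(m(p(a), cons(a, 0), m(a, a, p(cons(0, 0)))), m(0, cons(cons(a, a), p(0)), cons(a, a))))), cons(a, 0), p(a))  →  a   [R6 at ε]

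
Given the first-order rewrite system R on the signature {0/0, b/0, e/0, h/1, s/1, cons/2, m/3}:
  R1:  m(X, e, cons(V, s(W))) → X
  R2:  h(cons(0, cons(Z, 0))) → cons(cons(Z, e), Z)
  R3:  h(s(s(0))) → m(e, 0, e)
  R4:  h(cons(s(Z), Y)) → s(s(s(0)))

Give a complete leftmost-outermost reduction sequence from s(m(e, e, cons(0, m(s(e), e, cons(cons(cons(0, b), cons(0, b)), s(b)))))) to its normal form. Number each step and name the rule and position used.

s(e)

1. s(m(e, e, cons(0, m(s(e), e, cons(cons(cons(0, b), cons(0, b)), s(b))))))  →  s(m(e, e, cons(0, s(e))))   [R1 at 1.3.2]
2. s(m(e, e, cons(0, s(e))))  →  s(e)   [R1 at 1]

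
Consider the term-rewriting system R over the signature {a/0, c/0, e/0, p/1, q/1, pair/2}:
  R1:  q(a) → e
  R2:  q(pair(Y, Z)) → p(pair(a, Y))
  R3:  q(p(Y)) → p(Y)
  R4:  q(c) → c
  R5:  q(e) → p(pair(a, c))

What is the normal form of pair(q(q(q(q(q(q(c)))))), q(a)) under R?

1. pair(q(q(q(q(q(q(c)))))), q(a))  →  pair(q(q(q(q(q(c))))), q(a))   [R4 at 1.1.1.1.1.1]
2. pair(q(q(q(q(q(c))))), q(a))  →  pair(q(q(q(q(c)))), q(a))   [R4 at 1.1.1.1.1]
3. pair(q(q(q(q(c)))), q(a))  →  pair(q(q(q(c))), q(a))   [R4 at 1.1.1.1]
4. pair(q(q(q(c))), q(a))  →  pair(q(q(c)), q(a))   [R4 at 1.1.1]
5. pair(q(q(c)), q(a))  →  pair(q(c), q(a))   [R4 at 1.1]
6. pair(q(c), q(a))  →  pair(c, q(a))   [R4 at 1]
7. pair(c, q(a))  →  pair(c, e)   [R1 at 2]

pair(c, e)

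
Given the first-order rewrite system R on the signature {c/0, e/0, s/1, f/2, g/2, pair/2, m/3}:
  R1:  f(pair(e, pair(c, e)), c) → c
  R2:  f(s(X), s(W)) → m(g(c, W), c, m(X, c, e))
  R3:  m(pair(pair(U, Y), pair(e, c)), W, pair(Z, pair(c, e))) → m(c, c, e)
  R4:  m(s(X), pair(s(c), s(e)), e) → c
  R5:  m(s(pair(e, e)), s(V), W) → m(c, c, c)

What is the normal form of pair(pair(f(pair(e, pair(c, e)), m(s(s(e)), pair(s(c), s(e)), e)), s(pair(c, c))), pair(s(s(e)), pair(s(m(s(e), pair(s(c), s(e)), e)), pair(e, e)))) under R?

1. pair(pair(f(pair(e, pair(c, e)), m(s(s(e)), pair(s(c), s(e)), e)), s(pair(c, c))), pair(s(s(e)), pair(s(m(s(e), pair(s(c), s(e)), e)), pair(e, e))))  →  pair(pair(f(pair(e, pair(c, e)), c), s(pair(c, c))), pair(s(s(e)), pair(s(m(s(e), pair(s(c), s(e)), e)), pair(e, e))))   [R4 at 1.1.2]
2. pair(pair(f(pair(e, pair(c, e)), c), s(pair(c, c))), pair(s(s(e)), pair(s(m(s(e), pair(s(c), s(e)), e)), pair(e, e))))  →  pair(pair(c, s(pair(c, c))), pair(s(s(e)), pair(s(m(s(e), pair(s(c), s(e)), e)), pair(e, e))))   [R1 at 1.1]
3. pair(pair(c, s(pair(c, c))), pair(s(s(e)), pair(s(m(s(e), pair(s(c), s(e)), e)), pair(e, e))))  →  pair(pair(c, s(pair(c, c))), pair(s(s(e)), pair(s(c), pair(e, e))))   [R4 at 2.2.1.1]

pair(pair(c, s(pair(c, c))), pair(s(s(e)), pair(s(c), pair(e, e))))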